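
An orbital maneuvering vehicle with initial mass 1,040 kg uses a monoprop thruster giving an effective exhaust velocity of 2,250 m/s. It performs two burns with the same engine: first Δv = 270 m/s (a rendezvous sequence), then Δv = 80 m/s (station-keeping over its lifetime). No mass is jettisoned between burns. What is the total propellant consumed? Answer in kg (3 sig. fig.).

After the first burn: m = 1040 × exp(−270/2250.0) = 1040 × 0.88692 = 922.397 kg.
After the second burn: m = 922.397 × exp(−80/2250.0) = 922.397 × 0.96507 = 890.178 kg.
Total propellant = m₀ − m_final = 1040 − 890.178 = 149.822 kg.

total propellant consumed ≈ 150 kg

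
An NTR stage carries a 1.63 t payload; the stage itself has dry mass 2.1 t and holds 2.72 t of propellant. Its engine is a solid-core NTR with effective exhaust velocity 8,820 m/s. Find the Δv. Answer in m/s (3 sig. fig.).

Δv ≈ 4830 m/s

m₀ = payload + dry + propellant = 1.63 + 2.1 + 2.72 = 6.45 t.
m_f = payload + dry = 1.63 + 2.1 = 3.73 t.
Δv = v_e · ln(m₀/m_f) = 8820.0 × ln(1.729) = 8820.0 × 0.5477 ≈ 4830.5 m/s.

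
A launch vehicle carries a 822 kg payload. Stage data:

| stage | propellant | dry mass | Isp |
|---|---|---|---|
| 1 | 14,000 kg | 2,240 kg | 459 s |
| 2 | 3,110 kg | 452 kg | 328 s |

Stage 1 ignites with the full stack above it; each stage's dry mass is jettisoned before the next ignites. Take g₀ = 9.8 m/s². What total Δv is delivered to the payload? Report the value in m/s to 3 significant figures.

Ignition mass of stage 1 = 14,000+2,240 + 3,110+452 + 822 = 20,624 kg.
Stage 1: m₀ = 20,624 kg, m_f = 20,624 − 14,000 = 6,624 kg; Δv = 459×9.8×ln(3.114) = 4498.2×1.1358 ≈ 5109 m/s.
Stage 2: m₀ = 4,384 kg, m_f = 4,384 − 3,110 = 1,274 kg; Δv = 328×9.8×ln(3.441) = 3214.4×1.2358 ≈ 3972 m/s.
Total Δv = 5109 + 3972 = 9081 m/s.

Δv ≈ 9080 m/s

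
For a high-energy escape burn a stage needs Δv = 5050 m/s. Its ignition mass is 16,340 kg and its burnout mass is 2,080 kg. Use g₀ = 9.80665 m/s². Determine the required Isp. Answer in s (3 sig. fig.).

Isp ≈ 250 s

ln(m₀/m_f) = ln(16340/2080) = ln(7.856) = 2.0612.
Rocket equation: v_e = Δv / ln(m₀/m_f) = 5050 / 2.0612 = 2450.0 m/s.
Isp = v_e / g₀ = 2450.0 / 9.80665 = 249.8 s.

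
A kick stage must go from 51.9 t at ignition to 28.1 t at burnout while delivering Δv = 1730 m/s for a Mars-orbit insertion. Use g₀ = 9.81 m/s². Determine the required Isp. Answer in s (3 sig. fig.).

Isp ≈ 287 s

ln(m₀/m_f) = ln(51900/28100) = ln(1.847) = 0.6135.
v_e = Δv / ln(m₀/m_f) = 1730 / 0.6135 = 2819.7 m/s.
Isp = v_e / g₀ = 2819.7 / 9.81 = 287.4 s.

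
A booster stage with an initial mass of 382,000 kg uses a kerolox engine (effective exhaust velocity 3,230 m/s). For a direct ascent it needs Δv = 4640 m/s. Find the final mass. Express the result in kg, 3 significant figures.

From the ideal rocket equation, m₀/m_f = exp(Δv / v_e) = exp(4640 / 3230.0) = exp(1.4365) = 4.2061.
m_f = m₀ / 4.2061 = 382,000 / 4.2061 = 90,820.5 kg.

final mass ≈ 90800 kg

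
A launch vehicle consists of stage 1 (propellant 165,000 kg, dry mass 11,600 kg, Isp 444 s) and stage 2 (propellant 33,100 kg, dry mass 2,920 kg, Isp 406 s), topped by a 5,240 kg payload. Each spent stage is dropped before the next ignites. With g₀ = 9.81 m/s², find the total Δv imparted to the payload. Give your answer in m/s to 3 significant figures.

Δv ≈ 12600 m/s

Ignition mass of stage 1 = 165,000+11,600 + 33,100+2,920 + 5,240 = 217,860 kg.
Stage 1: m₀ = 217,860 kg, m_f = 217,860 − 165,000 = 52,860 kg; Δv = 444×9.81×ln(4.121) = 4355.6×1.4162 ≈ 6168 m/s.
Stage 2: m₀ = 41,260 kg, m_f = 41,260 − 33,100 = 8,160 kg; Δv = 406×9.81×ln(5.056) = 3982.9×1.6206 ≈ 6455 m/s.
Total Δv = 6168 + 6455 = 12623 m/s.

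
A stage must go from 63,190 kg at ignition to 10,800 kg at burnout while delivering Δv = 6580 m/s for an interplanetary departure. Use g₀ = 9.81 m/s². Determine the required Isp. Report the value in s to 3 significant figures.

ln(m₀/m_f) = ln(63190/10800) = ln(5.851) = 1.7666.
Using Δv = v_e ln(m₀/m_f): v_e = Δv / ln(m₀/m_f) = 6580 / 1.7666 = 3724.7 m/s.
Isp = v_e / g₀ = 3724.7 / 9.81 = 379.7 s.

Isp ≈ 380 s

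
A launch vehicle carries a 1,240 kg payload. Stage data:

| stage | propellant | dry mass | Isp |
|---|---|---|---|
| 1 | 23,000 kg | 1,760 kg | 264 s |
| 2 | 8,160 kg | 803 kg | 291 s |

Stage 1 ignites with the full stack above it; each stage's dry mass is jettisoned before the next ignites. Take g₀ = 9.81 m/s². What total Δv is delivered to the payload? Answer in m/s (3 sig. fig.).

Δv ≈ 7370 m/s

Ignition mass of stage 1 = 23,000+1,760 + 8,160+803 + 1,240 = 34,963 kg.
Stage 1: m₀ = 34,963 kg, m_f = 34,963 − 23,000 = 11,963 kg; Δv = 264×9.81×ln(2.923) = 2589.8×1.0725 ≈ 2778 m/s.
Stage 2: m₀ = 10,203 kg, m_f = 10,203 − 8,160 = 2,043 kg; Δv = 291×9.81×ln(4.994) = 2854.7×1.6083 ≈ 4591 m/s.
Total Δv = 2778 + 4591 = 7369 m/s.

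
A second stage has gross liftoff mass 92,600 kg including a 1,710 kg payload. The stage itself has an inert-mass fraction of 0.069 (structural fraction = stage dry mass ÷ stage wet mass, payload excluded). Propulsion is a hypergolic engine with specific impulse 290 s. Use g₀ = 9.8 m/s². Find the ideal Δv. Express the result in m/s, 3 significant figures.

Δv ≈ 6970 m/s

Stage wet mass = m₀ − payload = 92,600 − 1,710 = 90,890 kg.
Stage dry mass = ε × stage wet mass = 0.069 × 90,890 = 6,271.41 kg.
Burnout mass m_f = stage dry + payload = 6,271.41 + 1,710 = 7,981.41 kg.
v_e = Isp · g₀ = 290 × 9.8 = 2842.0 m/s.
Δv = v_e · ln(92,600/7,981.41) = 2842.0 × ln(11.6) = 2842.0 × 2.4512 ≈ 6966 m/s.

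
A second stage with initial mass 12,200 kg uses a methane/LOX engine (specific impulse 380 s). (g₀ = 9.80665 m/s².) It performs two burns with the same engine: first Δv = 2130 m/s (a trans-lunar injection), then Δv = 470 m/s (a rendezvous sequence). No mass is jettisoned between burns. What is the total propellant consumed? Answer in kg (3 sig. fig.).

total propellant consumed ≈ 6130 kg

v_e = Isp · g₀ = 380 × 9.80665 = 3726.5 m/s.
After the first burn: m = 12200 × exp(−2130/3726.5) = 12200 × 0.56463 = 6,888.49 kg.
After the second burn: m = 6,888.49 × exp(−470/3726.5) = 6,888.49 × 0.88151 = 6,072.27 kg.
Total propellant = m₀ − m_final = 12200 − 6,072.27 = 6,127.73 kg.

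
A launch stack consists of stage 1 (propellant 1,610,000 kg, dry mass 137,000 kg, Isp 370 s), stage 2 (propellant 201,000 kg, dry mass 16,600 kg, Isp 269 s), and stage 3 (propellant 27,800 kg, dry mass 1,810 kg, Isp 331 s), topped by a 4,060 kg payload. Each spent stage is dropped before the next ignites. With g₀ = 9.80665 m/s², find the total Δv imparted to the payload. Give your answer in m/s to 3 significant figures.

Ignition mass of stage 1 = 1,610,000+137,000 + 201,000+16,600 + 27,800+1,810 + 4,060 = 1,998,270 kg.
Stage 1: m₀ = 1,998,270 kg, m_f = 1,998,270 − 1,610,000 = 388,270 kg; Δv = 370×9.80665×ln(5.147) = 3628.5×1.6383 ≈ 5945 m/s.
Stage 2: m₀ = 251,270 kg, m_f = 251,270 − 201,000 = 50,270 kg; Δv = 269×9.80665×ln(4.998) = 2638.0×1.6091 ≈ 4245 m/s.
Stage 3: m₀ = 33,670 kg, m_f = 33,670 − 27,800 = 5,870 kg; Δv = 331×9.80665×ln(5.736) = 3246.0×1.7468 ≈ 5670 m/s.
Total Δv = 5945 + 4245 + 5670 = 15860 m/s.

Δv ≈ 15900 m/s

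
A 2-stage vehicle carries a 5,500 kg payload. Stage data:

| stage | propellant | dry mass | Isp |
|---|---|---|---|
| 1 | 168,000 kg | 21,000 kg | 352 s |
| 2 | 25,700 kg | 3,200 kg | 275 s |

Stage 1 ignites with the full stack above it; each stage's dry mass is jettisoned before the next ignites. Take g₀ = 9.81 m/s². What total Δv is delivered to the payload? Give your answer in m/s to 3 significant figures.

Ignition mass of stage 1 = 168,000+21,000 + 25,700+3,200 + 5,500 = 223,400 kg.
Stage 1: m₀ = 223,400 kg, m_f = 223,400 − 168,000 = 55,400 kg; Δv = 352×9.81×ln(4.032) = 3453.1×1.3944 ≈ 4815 m/s.
Stage 2: m₀ = 34,400 kg, m_f = 34,400 − 25,700 = 8,700 kg; Δv = 275×9.81×ln(3.954) = 2697.8×1.3747 ≈ 3709 m/s.
Total Δv = 4815 + 3709 = 8524 m/s.

Δv ≈ 8520 m/s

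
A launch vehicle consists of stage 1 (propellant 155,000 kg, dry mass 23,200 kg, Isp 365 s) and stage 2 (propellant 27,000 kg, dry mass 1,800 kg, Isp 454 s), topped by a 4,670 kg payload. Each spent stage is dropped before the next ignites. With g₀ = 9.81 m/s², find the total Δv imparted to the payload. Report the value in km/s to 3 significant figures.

Δv ≈ 12.0 km/s

Ignition mass of stage 1 = 155,000+23,200 + 27,000+1,800 + 4,670 = 211,670 kg.
Stage 1: m₀ = 211,670 kg, m_f = 211,670 − 155,000 = 56,670 kg; Δv = 365×9.81×ln(3.735) = 3580.7×1.3178 ≈ 4719 m/s.
Stage 2: m₀ = 33,470 kg, m_f = 33,470 − 27,000 = 6,470 kg; Δv = 454×9.81×ln(5.173) = 4453.7×1.6435 ≈ 7320 m/s.
Total Δv = 4719 + 7320 = 12039 m/s.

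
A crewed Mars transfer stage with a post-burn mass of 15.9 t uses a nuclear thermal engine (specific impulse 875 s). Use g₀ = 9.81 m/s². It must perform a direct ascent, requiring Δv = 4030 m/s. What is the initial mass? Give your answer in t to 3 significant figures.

v_e = Isp · g₀ = 875 × 9.81 = 8583.8 m/s.
Using Δv = v_e ln(m₀/m_f): m₀/m_f = exp(Δv / v_e) = exp(4030 / 8583.8) = exp(0.4695) = 1.5992.
m₀ = m_f × 1.5992 = 15.9 × 1.5992 = 25.4273 t.

initial mass ≈ 25.4 t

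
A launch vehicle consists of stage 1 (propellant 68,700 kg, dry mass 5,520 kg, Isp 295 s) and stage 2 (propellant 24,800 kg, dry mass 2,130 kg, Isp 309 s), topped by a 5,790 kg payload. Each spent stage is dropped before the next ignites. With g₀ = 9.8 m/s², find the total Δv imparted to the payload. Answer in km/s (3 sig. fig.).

Δv ≈ 7.27 km/s

Ignition mass of stage 1 = 68,700+5,520 + 24,800+2,130 + 5,790 = 106,940 kg.
Stage 1: m₀ = 106,940 kg, m_f = 106,940 − 68,700 = 38,240 kg; Δv = 295×9.8×ln(2.797) = 2891.0×1.0284 ≈ 2973 m/s.
Stage 2: m₀ = 32,720 kg, m_f = 32,720 − 24,800 = 7,920 kg; Δv = 309×9.8×ln(4.131) = 3028.2×1.4186 ≈ 4296 m/s.
Total Δv = 2973 + 4296 = 7269 m/s.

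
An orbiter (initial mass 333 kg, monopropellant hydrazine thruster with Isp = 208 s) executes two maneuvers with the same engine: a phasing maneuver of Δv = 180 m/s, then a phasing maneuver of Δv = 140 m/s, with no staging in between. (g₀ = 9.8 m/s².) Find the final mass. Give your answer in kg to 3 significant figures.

v_e = Isp · g₀ = 208 × 9.8 = 2038.4 m/s.
After the first burn: m = 333 × exp(−180/2038.4) = 333 × 0.91548 = 304.855 kg.
After the second burn: m = 304.855 × exp(−140/2038.4) = 304.855 × 0.93362 = 284.619 kg.

final mass ≈ 285 kg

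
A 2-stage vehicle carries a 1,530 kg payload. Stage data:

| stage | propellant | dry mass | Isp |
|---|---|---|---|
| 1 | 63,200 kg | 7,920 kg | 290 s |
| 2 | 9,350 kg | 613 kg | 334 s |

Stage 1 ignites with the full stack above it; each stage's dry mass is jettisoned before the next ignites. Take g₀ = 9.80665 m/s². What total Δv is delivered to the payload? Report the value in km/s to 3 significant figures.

Δv ≈ 9.62 km/s

Ignition mass of stage 1 = 63,200+7,920 + 9,350+613 + 1,530 = 82,613 kg.
Stage 1: m₀ = 82,613 kg, m_f = 82,613 − 63,200 = 19,413 kg; Δv = 290×9.80665×ln(4.256) = 2843.9×1.4482 ≈ 4119 m/s.
Stage 2: m₀ = 11,493 kg, m_f = 11,493 − 9,350 = 2,143 kg; Δv = 334×9.80665×ln(5.363) = 3275.4×1.6795 ≈ 5501 m/s.
Total Δv = 4119 + 5501 = 9620 m/s.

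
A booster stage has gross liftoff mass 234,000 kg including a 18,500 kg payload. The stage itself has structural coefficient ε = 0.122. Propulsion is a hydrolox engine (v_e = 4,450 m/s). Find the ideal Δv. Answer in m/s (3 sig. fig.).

Stage wet mass = m₀ − payload = 234,000 − 18,500 = 215,500 kg.
Stage dry mass = ε × stage wet mass = 0.122 × 215,500 = 26,291 kg.
Burnout mass m_f = stage dry + payload = 26,291 + 18,500 = 44,791 kg.
Δv = v_e · ln(234,000/44,791) = 4450.0 × ln(5.224) = 4450.0 × 1.6533 ≈ 7357 m/s.

Δv ≈ 7360 m/s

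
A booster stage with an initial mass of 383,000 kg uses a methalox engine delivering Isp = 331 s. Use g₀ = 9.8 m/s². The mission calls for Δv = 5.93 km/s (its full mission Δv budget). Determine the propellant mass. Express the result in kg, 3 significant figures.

v_e = Isp · g₀ = 331 × 9.8 = 3243.8 m/s.
Rocket equation: m₀/m_f = exp(Δv / v_e) = exp(5930 / 3243.8) = exp(1.8281) = 6.2221.
m_f = 383,000 / 6.2221 = 61,554.8 kg, so propellant = m₀ − m_f = 383,000 − 61,554.8 = 321,445.2 kg.

propellant mass ≈ 321000 kg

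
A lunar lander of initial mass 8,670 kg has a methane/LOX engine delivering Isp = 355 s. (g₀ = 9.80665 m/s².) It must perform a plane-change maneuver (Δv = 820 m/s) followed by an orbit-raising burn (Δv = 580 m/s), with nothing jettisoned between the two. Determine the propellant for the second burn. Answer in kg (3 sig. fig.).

v_e = Isp · g₀ = 355 × 9.80665 = 3481.4 m/s.
After the first burn: m = 8670 × exp(−820/3481.4) = 8670 × 0.79014 = 6,850.51 kg.
After the second burn: m = 6,850.51 × exp(−580/3481.4) = 6,850.51 × 0.84654 = 5,799.23 kg.
Second-burn propellant = 6,850.51 − 5,799.23 = 1,051.28 kg.

propellant for the second burn ≈ 1050 kg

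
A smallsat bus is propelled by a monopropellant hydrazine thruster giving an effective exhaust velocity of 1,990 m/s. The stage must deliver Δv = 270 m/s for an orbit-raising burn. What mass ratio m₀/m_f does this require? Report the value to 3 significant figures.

mass ratio ≈ 1.15

Using Δv = v_e ln(m₀/m_f): m₀/m_f = exp(Δv / v_e) = exp(270 / 1990.0) = exp(0.1357) = 1.1453.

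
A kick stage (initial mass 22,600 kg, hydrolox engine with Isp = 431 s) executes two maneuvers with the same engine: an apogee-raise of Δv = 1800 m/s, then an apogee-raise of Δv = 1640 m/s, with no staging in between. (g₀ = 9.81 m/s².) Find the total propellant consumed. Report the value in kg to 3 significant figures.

total propellant consumed ≈ 12600 kg

v_e = Isp · g₀ = 431 × 9.81 = 4228.1 m/s.
After the first burn: m = 22600 × exp(−1800/4228.1) = 22600 × 0.65330 = 14,764.6 kg.
After the second burn: m = 14,764.6 × exp(−1640/4228.1) = 14,764.6 × 0.67849 = 10,017.6 kg.
Total propellant = m₀ − m_final = 22600 − 10,017.6 = 12,582.4 kg.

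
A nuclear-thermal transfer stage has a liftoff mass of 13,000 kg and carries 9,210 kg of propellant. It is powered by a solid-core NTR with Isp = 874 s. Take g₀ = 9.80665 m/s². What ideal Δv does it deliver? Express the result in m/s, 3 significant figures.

v_e = Isp · g₀ = 874 × 9.80665 = 8571.0 m/s.
m_f = m₀ − m_prop = 13,000 − 9,210 = 3,790 kg.
Δv = v_e · ln(m₀/m_f) = 8571.0 × ln(3.43) = 8571.0 × 1.2326 ≈ 10564.5 m/s.

Δv ≈ 10600 m/s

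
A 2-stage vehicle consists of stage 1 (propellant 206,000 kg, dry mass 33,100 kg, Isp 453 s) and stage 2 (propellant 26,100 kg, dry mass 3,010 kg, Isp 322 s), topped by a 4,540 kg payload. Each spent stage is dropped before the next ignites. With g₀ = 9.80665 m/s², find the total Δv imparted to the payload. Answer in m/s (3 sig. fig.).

Δv ≈ 11000 m/s

Ignition mass of stage 1 = 206,000+33,100 + 26,100+3,010 + 4,540 = 272,750 kg.
Stage 1: m₀ = 272,750 kg, m_f = 272,750 − 206,000 = 66,750 kg; Δv = 453×9.80665×ln(4.086) = 4442.4×1.4076 ≈ 6253 m/s.
Stage 2: m₀ = 33,650 kg, m_f = 33,650 − 26,100 = 7,550 kg; Δv = 322×9.80665×ln(4.457) = 3157.7×1.4945 ≈ 4719 m/s.
Total Δv = 6253 + 4719 = 10972 m/s.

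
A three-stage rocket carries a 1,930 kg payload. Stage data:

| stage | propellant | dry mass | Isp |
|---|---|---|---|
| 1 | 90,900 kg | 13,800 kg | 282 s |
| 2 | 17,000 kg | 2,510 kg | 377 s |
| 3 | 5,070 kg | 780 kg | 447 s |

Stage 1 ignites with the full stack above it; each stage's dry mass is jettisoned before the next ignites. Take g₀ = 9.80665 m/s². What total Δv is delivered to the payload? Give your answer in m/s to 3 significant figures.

Ignition mass of stage 1 = 90,900+13,800 + 17,000+2,510 + 5,070+780 + 1,930 = 131,990 kg.
Stage 1: m₀ = 131,990 kg, m_f = 131,990 − 90,900 = 41,090 kg; Δv = 282×9.80665×ln(3.212) = 2765.5×1.1670 ≈ 3227 m/s.
Stage 2: m₀ = 27,290 kg, m_f = 27,290 − 17,000 = 10,290 kg; Δv = 377×9.80665×ln(2.652) = 3697.1×0.9753 ≈ 3606 m/s.
Stage 3: m₀ = 7,780 kg, m_f = 7,780 − 5,070 = 2,710 kg; Δv = 447×9.80665×ln(2.871) = 4383.6×1.0546 ≈ 4623 m/s.
Total Δv = 3227 + 3606 + 4623 = 11456 m/s.

Δv ≈ 11500 m/s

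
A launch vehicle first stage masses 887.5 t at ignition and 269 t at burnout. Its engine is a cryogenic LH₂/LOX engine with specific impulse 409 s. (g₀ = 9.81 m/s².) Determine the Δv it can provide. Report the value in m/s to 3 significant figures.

v_e = Isp · g₀ = 409 × 9.81 = 4012.3 m/s.
Rocket equation: Δv = v_e · ln(m₀/m_f) = 4012.3 × ln(3.299) = 4012.3 × 1.1937 ≈ 4789.5 m/s.

Δv ≈ 4790 m/s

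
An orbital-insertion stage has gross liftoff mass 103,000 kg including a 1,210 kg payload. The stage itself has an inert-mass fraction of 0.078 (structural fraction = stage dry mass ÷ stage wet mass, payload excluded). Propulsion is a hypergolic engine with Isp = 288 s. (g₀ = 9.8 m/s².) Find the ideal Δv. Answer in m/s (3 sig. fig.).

Δv ≈ 6830 m/s

Stage wet mass = m₀ − payload = 103,000 − 1,210 = 101,790 kg.
Stage dry mass = ε × stage wet mass = 0.078 × 101,790 = 7,939.62 kg.
Burnout mass m_f = stage dry + payload = 7,939.62 + 1,210 = 9,149.62 kg.
v_e = Isp · g₀ = 288 × 9.8 = 2822.4 m/s.
By the Tsiolkovsky rocket equation, Δv = v_e · ln(103,000/9,149.62) = 2822.4 × ln(11.26) = 2822.4 × 2.4210 ≈ 6833 m/s.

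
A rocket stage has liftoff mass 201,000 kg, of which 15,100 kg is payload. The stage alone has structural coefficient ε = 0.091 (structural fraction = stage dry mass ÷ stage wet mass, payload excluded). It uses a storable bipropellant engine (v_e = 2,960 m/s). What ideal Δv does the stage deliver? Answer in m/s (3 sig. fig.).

Stage wet mass = m₀ − payload = 201,000 − 15,100 = 185,900 kg.
Stage dry mass = ε × stage wet mass = 0.091 × 185,900 = 16,916.9 kg.
Burnout mass m_f = stage dry + payload = 16,916.9 + 15,100 = 32,016.9 kg.
Rocket equation: Δv = v_e · ln(201,000/32,016.9) = 2960.0 × ln(6.278) = 2960.0 × 1.8370 ≈ 5438 m/s.

Δv ≈ 5440 m/s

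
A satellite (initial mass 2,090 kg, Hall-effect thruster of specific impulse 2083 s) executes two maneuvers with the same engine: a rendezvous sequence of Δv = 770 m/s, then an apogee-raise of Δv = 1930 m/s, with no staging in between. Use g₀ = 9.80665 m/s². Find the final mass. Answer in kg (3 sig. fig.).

v_e = Isp · g₀ = 2083 × 9.80665 = 20427.3 m/s.
After the first burn: m = 2090 × exp(−770/20427.3) = 2090 × 0.96301 = 2,012.69 kg.
After the second burn: m = 2,012.69 × exp(−1930/20427.3) = 2,012.69 × 0.90984 = 1,831.23 kg.

final mass ≈ 1830 kg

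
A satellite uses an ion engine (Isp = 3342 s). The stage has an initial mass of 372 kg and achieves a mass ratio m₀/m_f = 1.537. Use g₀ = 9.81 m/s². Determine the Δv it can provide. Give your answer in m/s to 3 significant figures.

v_e = Isp · g₀ = 3342 × 9.81 = 32785.0 m/s.
Δv = v_e · ln(1.537) = 32785.0 × 0.4298 ≈ 14092.1 m/s.

Δv ≈ 14100 m/s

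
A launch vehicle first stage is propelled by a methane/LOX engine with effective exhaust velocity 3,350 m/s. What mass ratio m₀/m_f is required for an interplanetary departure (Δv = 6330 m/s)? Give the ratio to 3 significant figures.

mass ratio ≈ 6.62

Rocket equation: m₀/m_f = exp(Δv / v_e) = exp(6330 / 3350.0) = exp(1.8896) = 6.6164.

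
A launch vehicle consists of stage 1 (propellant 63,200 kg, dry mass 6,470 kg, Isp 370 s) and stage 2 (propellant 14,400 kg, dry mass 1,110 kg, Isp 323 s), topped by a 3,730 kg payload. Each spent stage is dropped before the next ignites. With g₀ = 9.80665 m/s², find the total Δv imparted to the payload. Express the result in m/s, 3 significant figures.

Ignition mass of stage 1 = 63,200+6,470 + 14,400+1,110 + 3,730 = 88,910 kg.
Stage 1: m₀ = 88,910 kg, m_f = 88,910 − 63,200 = 25,710 kg; Δv = 370×9.80665×ln(3.458) = 3628.5×1.2407 ≈ 4502 m/s.
Stage 2: m₀ = 19,240 kg, m_f = 19,240 − 14,400 = 4,840 kg; Δv = 323×9.80665×ln(3.975) = 3167.5×1.3801 ≈ 4371 m/s.
Total Δv = 4502 + 4371 = 8873 m/s.

Δv ≈ 8870 m/s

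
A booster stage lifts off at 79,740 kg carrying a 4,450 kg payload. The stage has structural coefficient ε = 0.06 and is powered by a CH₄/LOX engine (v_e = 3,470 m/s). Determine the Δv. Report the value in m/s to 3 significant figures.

Δv ≈ 7580 m/s

Stage wet mass = m₀ − payload = 79,740 − 4,450 = 75,290 kg.
Stage dry mass = ε × stage wet mass = 0.06 × 75,290 = 4,517.4 kg.
Burnout mass m_f = stage dry + payload = 4,517.4 + 4,450 = 8,967.4 kg.
Δv = v_e · ln(79,740/8,967.4) = 3470.0 × ln(8.892) = 3470.0 × 2.1852 ≈ 7583 m/s.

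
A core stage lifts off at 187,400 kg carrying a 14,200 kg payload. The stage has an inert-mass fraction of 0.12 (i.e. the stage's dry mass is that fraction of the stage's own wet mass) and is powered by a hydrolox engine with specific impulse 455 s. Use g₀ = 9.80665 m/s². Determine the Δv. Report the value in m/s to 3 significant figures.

Δv ≈ 7490 m/s

Stage wet mass = m₀ − payload = 187,400 − 14,200 = 173,200 kg.
Stage dry mass = ε × stage wet mass = 0.12 × 173,200 = 20,784 kg.
Burnout mass m_f = stage dry + payload = 20,784 + 14,200 = 34,984 kg.
v_e = Isp · g₀ = 455 × 9.80665 = 4462.0 m/s.
Δv = v_e · ln(187,400/34,984) = 4462.0 × ln(5.357) = 4462.0 × 1.6784 ≈ 7489 m/s.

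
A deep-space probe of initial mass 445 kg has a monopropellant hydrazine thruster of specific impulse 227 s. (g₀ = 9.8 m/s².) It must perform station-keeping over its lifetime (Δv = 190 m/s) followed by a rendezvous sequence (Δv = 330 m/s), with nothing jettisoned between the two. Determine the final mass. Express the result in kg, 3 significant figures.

final mass ≈ 352 kg

v_e = Isp · g₀ = 227 × 9.8 = 2224.6 m/s.
After the first burn: m = 445 × exp(−190/2224.6) = 445 × 0.91814 = 408.572 kg.
After the second burn: m = 408.572 × exp(−330/2224.6) = 408.572 × 0.86214 = 352.246 kg.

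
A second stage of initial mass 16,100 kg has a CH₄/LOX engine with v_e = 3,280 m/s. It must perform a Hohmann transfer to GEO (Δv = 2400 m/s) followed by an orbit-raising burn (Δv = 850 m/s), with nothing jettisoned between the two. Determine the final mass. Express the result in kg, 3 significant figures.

final mass ≈ 5980 kg

After the first burn: m = 16100 × exp(−2400/3280.0) = 16100 × 0.48109 = 7,745.55 kg.
After the second burn: m = 7,745.55 × exp(−850/3280.0) = 7,745.55 × 0.77171 = 5,977.32 kg.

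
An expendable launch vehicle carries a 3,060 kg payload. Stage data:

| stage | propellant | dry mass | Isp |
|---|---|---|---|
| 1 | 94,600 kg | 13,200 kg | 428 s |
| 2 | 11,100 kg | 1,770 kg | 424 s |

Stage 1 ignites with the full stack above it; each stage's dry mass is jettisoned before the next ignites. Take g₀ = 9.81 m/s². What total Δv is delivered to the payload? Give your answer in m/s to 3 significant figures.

Ignition mass of stage 1 = 94,600+13,200 + 11,100+1,770 + 3,060 = 123,730 kg.
Stage 1: m₀ = 123,730 kg, m_f = 123,730 − 94,600 = 29,130 kg; Δv = 428×9.81×ln(4.248) = 4198.7×1.4463 ≈ 6073 m/s.
Stage 2: m₀ = 15,930 kg, m_f = 15,930 − 11,100 = 4,830 kg; Δv = 424×9.81×ln(3.298) = 4159.4×1.1934 ≈ 4964 m/s.
Total Δv = 6073 + 4964 = 11037 m/s.

Δv ≈ 11000 m/s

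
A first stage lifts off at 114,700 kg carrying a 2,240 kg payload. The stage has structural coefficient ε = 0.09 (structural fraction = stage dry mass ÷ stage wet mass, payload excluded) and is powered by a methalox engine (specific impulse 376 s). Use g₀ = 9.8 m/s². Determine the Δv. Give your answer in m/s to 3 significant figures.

Δv ≈ 8210 m/s

Stage wet mass = m₀ − payload = 114,700 − 2,240 = 112,460 kg.
Stage dry mass = ε × stage wet mass = 0.09 × 112,460 = 10,121.4 kg.
Burnout mass m_f = stage dry + payload = 10,121.4 + 2,240 = 12,361.4 kg.
v_e = Isp · g₀ = 376 × 9.8 = 3684.8 m/s.
By the Tsiolkovsky rocket equation, Δv = v_e · ln(114,700/12,361.4) = 3684.8 × ln(9.279) = 3684.8 × 2.2277 ≈ 8209 m/s.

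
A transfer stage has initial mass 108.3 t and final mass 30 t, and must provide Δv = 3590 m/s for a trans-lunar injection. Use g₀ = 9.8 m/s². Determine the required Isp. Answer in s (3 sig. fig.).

ln(m₀/m_f) = ln(108300/30000) = ln(3.61) = 1.2837.
Rocket equation: v_e = Δv / ln(m₀/m_f) = 3590 / 1.2837 = 2796.6 m/s.
Isp = v_e / g₀ = 2796.6 / 9.8 = 285.4 s.

Isp ≈ 285 s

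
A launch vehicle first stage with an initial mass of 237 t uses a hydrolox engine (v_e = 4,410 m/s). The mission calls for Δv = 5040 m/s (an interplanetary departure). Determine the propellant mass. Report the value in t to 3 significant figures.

propellant mass ≈ 161 t

Rocket equation: m₀/m_f = exp(Δv / v_e) = exp(5040 / 4410.0) = exp(1.1429) = 3.1357.
m_f = 237 / 3.1357 = 75.5812 t, so propellant = m₀ − m_f = 237 − 75.5812 = 161.4188 t.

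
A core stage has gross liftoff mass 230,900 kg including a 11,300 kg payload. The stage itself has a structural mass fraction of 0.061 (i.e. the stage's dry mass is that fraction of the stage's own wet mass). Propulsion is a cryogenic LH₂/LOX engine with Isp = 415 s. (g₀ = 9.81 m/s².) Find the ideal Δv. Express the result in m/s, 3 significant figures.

Stage wet mass = m₀ − payload = 230,900 − 11,300 = 219,600 kg.
Stage dry mass = ε × stage wet mass = 0.061 × 219,600 = 13,395.6 kg.
Burnout mass m_f = stage dry + payload = 13,395.6 + 11,300 = 24,695.6 kg.
v_e = Isp · g₀ = 415 × 9.81 = 4071.2 m/s.
Using Δv = v_e ln(m₀/m_f): Δv = v_e · ln(230,900/24,695.6) = 4071.2 × ln(9.35) = 4071.2 × 2.2354 ≈ 9100 m/s.

Δv ≈ 9100 m/s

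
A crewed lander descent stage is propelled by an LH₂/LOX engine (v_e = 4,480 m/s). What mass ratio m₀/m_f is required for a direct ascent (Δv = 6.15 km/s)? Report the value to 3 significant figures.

mass ratio ≈ 3.95

From the ideal rocket equation, m₀/m_f = exp(Δv / v_e) = exp(6150 / 4480.0) = exp(1.3728) = 3.9463.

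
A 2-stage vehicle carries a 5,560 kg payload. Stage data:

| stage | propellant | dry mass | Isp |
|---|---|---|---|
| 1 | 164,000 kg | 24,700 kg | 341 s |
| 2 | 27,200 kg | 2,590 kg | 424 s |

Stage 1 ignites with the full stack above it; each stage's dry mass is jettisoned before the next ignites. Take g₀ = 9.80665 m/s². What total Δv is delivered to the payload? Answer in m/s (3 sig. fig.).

Δv ≈ 10500 m/s

Ignition mass of stage 1 = 164,000+24,700 + 27,200+2,590 + 5,560 = 224,050 kg.
Stage 1: m₀ = 224,050 kg, m_f = 224,050 − 164,000 = 60,050 kg; Δv = 341×9.80665×ln(3.731) = 3344.1×1.3167 ≈ 4403 m/s.
Stage 2: m₀ = 35,350 kg, m_f = 35,350 − 27,200 = 8,150 kg; Δv = 424×9.80665×ln(4.337) = 4158.0×1.4673 ≈ 6101 m/s.
Total Δv = 4403 + 6101 = 10504 m/s.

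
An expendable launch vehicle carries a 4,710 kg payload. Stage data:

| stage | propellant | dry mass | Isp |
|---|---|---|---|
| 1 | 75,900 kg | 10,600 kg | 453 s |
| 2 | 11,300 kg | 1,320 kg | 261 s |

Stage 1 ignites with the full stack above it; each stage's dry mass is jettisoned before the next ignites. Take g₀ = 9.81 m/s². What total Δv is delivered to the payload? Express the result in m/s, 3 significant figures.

Ignition mass of stage 1 = 75,900+10,600 + 11,300+1,320 + 4,710 = 103,830 kg.
Stage 1: m₀ = 103,830 kg, m_f = 103,830 − 75,900 = 27,930 kg; Δv = 453×9.81×ln(3.718) = 4443.9×1.3131 ≈ 5835 m/s.
Stage 2: m₀ = 17,330 kg, m_f = 17,330 − 11,300 = 6,030 kg; Δv = 261×9.81×ln(2.874) = 2560.4×1.0557 ≈ 2703 m/s.
Total Δv = 5835 + 2703 = 8538 m/s.

Δv ≈ 8540 m/s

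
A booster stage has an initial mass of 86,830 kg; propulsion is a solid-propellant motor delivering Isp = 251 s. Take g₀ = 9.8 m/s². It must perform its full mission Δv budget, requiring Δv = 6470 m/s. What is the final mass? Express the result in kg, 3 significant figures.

v_e = Isp · g₀ = 251 × 9.8 = 2459.8 m/s.
m₀/m_f = exp(Δv / v_e) = exp(6470 / 2459.8) = exp(2.6303) = 13.8779.
m_f = m₀ / 13.8779 = 86,830 / 13.8779 = 6,256.71 kg.

final mass ≈ 6260 kg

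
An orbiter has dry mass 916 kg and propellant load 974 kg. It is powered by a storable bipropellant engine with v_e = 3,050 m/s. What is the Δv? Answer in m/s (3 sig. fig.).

Δv ≈ 2210 m/s

m₀ = m_dry + m_prop = 916 + 974 = 1,890 kg.
Δv = v_e · ln(m₀/m_f) = 3050.0 × ln(2.063) = 3050.0 × 0.7243 ≈ 2209.2 m/s.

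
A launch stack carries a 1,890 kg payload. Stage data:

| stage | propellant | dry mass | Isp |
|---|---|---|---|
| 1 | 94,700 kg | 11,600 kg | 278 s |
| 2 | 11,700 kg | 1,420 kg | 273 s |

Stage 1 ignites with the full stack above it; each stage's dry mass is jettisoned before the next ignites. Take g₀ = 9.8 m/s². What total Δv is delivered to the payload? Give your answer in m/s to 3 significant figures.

Δv ≈ 8180 m/s

Ignition mass of stage 1 = 94,700+11,600 + 11,700+1,420 + 1,890 = 121,310 kg.
Stage 1: m₀ = 121,310 kg, m_f = 121,310 − 94,700 = 26,610 kg; Δv = 278×9.8×ln(4.559) = 2724.4×1.5171 ≈ 4133 m/s.
Stage 2: m₀ = 15,010 kg, m_f = 15,010 − 11,700 = 3,310 kg; Δv = 273×9.8×ln(4.535) = 2675.4×1.5118 ≈ 4045 m/s.
Total Δv = 4133 + 4045 = 8178 m/s.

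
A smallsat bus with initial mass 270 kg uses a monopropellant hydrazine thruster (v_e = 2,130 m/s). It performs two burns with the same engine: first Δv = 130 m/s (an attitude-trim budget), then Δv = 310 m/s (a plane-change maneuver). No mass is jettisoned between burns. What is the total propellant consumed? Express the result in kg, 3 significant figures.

After the first burn: m = 270 × exp(−130/2130.0) = 270 × 0.94079 = 254.013 kg.
After the second burn: m = 254.013 × exp(−310/2130.0) = 254.013 × 0.86456 = 219.609 kg.
Total propellant = m₀ − m_final = 270 − 219.609 = 50.391 kg.

total propellant consumed ≈ 50.4 kg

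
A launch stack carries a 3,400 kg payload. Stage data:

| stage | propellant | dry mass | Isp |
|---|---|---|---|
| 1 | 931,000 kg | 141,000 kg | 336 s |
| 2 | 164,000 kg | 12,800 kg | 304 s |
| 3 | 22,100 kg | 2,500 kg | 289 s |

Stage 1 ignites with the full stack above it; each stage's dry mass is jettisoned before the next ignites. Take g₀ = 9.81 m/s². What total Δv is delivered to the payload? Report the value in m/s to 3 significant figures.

Δv ≈ 13500 m/s

Ignition mass of stage 1 = 931,000+141,000 + 164,000+12,800 + 22,100+2,500 + 3,400 = 1,276,800 kg.
Stage 1: m₀ = 1,276,800 kg, m_f = 1,276,800 − 931,000 = 345,800 kg; Δv = 336×9.81×ln(3.692) = 3296.2×1.3063 ≈ 4306 m/s.
Stage 2: m₀ = 204,800 kg, m_f = 204,800 − 164,000 = 40,800 kg; Δv = 304×9.81×ln(5.02) = 2982.2×1.6134 ≈ 4811 m/s.
Stage 3: m₀ = 28,000 kg, m_f = 28,000 − 22,100 = 5,900 kg; Δv = 289×9.81×ln(4.746) = 2835.1×1.5573 ≈ 4415 m/s.
Total Δv = 4306 + 4811 + 4415 = 13532 m/s.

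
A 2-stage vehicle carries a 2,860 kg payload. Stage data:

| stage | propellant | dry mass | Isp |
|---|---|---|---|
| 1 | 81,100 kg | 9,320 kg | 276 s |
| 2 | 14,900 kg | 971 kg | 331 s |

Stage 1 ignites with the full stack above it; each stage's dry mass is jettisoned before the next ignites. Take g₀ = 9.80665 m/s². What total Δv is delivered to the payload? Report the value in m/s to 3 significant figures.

Ignition mass of stage 1 = 81,100+9,320 + 14,900+971 + 2,860 = 109,151 kg.
Stage 1: m₀ = 109,151 kg, m_f = 109,151 − 81,100 = 28,051 kg; Δv = 276×9.80665×ln(3.891) = 2706.6×1.3587 ≈ 3678 m/s.
Stage 2: m₀ = 18,731 kg, m_f = 18,731 − 14,900 = 3,831 kg; Δv = 331×9.80665×ln(4.889) = 3246.0×1.5871 ≈ 5152 m/s.
Total Δv = 3678 + 5152 = 8830 m/s.

Δv ≈ 8830 m/s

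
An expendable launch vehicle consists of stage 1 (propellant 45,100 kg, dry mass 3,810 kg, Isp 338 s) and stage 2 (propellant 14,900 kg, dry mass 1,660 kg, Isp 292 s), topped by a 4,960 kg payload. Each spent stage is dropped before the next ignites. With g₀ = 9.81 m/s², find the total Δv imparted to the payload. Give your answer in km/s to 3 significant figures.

Δv ≈ 6.77 km/s

Ignition mass of stage 1 = 45,100+3,810 + 14,900+1,660 + 4,960 = 70,430 kg.
Stage 1: m₀ = 70,430 kg, m_f = 70,430 − 45,100 = 25,330 kg; Δv = 338×9.81×ln(2.78) = 3315.8×1.0226 ≈ 3391 m/s.
Stage 2: m₀ = 21,520 kg, m_f = 21,520 − 14,900 = 6,620 kg; Δv = 292×9.81×ln(3.251) = 2864.5×1.1789 ≈ 3377 m/s.
Total Δv = 3391 + 3377 = 6768 m/s.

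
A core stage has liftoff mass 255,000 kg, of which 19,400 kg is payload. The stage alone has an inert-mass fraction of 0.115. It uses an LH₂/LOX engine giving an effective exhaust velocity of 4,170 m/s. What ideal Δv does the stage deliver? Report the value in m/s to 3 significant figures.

Δv ≈ 7100 m/s

Stage wet mass = m₀ − payload = 255,000 − 19,400 = 235,600 kg.
Stage dry mass = ε × stage wet mass = 0.115 × 235,600 = 27,094 kg.
Burnout mass m_f = stage dry + payload = 27,094 + 19,400 = 46,494 kg.
Δv = v_e · ln(255,000/46,494) = 4170.0 × ln(5.485) = 4170.0 × 1.7019 ≈ 7097 m/s.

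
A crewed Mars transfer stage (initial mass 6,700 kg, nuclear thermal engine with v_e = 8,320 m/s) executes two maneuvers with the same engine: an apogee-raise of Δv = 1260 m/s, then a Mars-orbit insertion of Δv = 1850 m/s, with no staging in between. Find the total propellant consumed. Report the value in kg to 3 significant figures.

After the first burn: m = 6700 × exp(−1260/8320.0) = 6700 × 0.85947 = 5,758.45 kg.
After the second burn: m = 5,758.45 × exp(−1850/8320.0) = 5,758.45 × 0.80063 = 4,610.39 kg.
Total propellant = m₀ − m_final = 6700 − 4,610.39 = 2,089.61 kg.

total propellant consumed ≈ 2090 kg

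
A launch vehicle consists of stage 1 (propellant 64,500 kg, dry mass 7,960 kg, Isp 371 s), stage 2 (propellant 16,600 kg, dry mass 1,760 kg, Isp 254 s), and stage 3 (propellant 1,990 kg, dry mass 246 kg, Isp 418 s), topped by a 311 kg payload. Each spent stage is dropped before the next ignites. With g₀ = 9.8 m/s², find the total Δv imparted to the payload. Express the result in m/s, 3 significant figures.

Δv ≈ 14400 m/s

Ignition mass of stage 1 = 64,500+7,960 + 16,600+1,760 + 1,990+246 + 311 = 93,367 kg.
Stage 1: m₀ = 93,367 kg, m_f = 93,367 − 64,500 = 28,867 kg; Δv = 371×9.8×ln(3.234) = 3635.8×1.1738 ≈ 4268 m/s.
Stage 2: m₀ = 20,907 kg, m_f = 20,907 − 16,600 = 4,307 kg; Δv = 254×9.8×ln(4.854) = 2489.2×1.5798 ≈ 3933 m/s.
Stage 3: m₀ = 2,547 kg, m_f = 2,547 − 1,990 = 557 kg; Δv = 418×9.8×ln(4.573) = 4096.4×1.5201 ≈ 6227 m/s.
Total Δv = 4268 + 3933 + 6227 = 14428 m/s.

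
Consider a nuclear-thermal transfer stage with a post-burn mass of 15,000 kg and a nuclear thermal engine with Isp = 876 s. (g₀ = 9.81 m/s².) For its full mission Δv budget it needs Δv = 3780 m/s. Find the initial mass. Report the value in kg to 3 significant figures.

v_e = Isp · g₀ = 876 × 9.81 = 8593.6 m/s.
By the Tsiolkovsky rocket equation, m₀/m_f = exp(Δv / v_e) = exp(3780 / 8593.6) = exp(0.4399) = 1.5525.
m₀ = m_f × 1.5525 = 15,000 × 1.5525 = 23,287.5 kg.

initial mass ≈ 23300 kg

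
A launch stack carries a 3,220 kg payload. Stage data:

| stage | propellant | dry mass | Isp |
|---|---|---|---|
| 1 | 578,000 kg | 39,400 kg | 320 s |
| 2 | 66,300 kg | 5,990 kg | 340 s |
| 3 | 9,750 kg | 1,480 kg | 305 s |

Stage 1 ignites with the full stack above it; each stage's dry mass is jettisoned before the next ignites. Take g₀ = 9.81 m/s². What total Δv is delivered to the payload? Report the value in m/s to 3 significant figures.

Ignition mass of stage 1 = 578,000+39,400 + 66,300+5,990 + 9,750+1,480 + 3,220 = 704,140 kg.
Stage 1: m₀ = 704,140 kg, m_f = 704,140 − 578,000 = 126,140 kg; Δv = 320×9.81×ln(5.582) = 3139.2×1.7196 ≈ 5398 m/s.
Stage 2: m₀ = 86,740 kg, m_f = 86,740 − 66,300 = 20,440 kg; Δv = 340×9.81×ln(4.244) = 3335.4×1.4454 ≈ 4821 m/s.
Stage 3: m₀ = 14,450 kg, m_f = 14,450 − 9,750 = 4,700 kg; Δv = 305×9.81×ln(3.074) = 2992.1×1.1231 ≈ 3360 m/s.
Total Δv = 5398 + 4821 + 3360 = 13579 m/s.

Δv ≈ 13600 m/s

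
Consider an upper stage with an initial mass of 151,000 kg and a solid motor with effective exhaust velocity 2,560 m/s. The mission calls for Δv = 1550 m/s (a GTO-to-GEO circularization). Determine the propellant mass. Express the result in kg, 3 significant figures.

Using Δv = v_e ln(m₀/m_f): m₀/m_f = exp(Δv / v_e) = exp(1550 / 2560.0) = exp(0.6055) = 1.8321.
m_f = 151,000 / 1.8321 = 82,419.1 kg, so propellant = m₀ − m_f = 151,000 − 82,419.1 = 68,580.9 kg.

propellant mass ≈ 68600 kg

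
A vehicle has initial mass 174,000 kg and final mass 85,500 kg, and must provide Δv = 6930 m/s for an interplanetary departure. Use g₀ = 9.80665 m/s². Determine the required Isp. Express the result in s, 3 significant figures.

ln(m₀/m_f) = ln(174000/85500) = ln(2.035) = 0.7105.
Rocket equation: v_e = Δv / ln(m₀/m_f) = 6930 / 0.7105 = 9753.2 m/s.
Isp = v_e / g₀ = 9753.2 / 9.80665 = 994.5 s.

Isp ≈ 995 s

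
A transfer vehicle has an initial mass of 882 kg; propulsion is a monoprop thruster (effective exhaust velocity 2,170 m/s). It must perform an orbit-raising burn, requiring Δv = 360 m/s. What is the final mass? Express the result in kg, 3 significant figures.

By the Tsiolkovsky rocket equation, m₀/m_f = exp(Δv / v_e) = exp(360 / 2170.0) = exp(0.1659) = 1.1805.
m_f = m₀ / 1.1805 = 882 / 1.1805 = 747.141 kg.

final mass ≈ 747 kg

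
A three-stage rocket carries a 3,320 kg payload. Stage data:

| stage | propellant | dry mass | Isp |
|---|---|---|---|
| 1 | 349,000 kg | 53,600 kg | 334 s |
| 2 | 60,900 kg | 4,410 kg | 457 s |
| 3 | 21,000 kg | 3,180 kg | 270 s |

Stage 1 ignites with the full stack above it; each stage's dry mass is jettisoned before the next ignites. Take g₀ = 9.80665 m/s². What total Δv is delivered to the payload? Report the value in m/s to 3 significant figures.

Δv ≈ 12600 m/s

Ignition mass of stage 1 = 349,000+53,600 + 60,900+4,410 + 21,000+3,180 + 3,320 = 495,410 kg.
Stage 1: m₀ = 495,410 kg, m_f = 495,410 − 349,000 = 146,410 kg; Δv = 334×9.80665×ln(3.384) = 3275.4×1.2190 ≈ 3993 m/s.
Stage 2: m₀ = 92,810 kg, m_f = 92,810 − 60,900 = 31,910 kg; Δv = 457×9.80665×ln(2.908) = 4481.6×1.0676 ≈ 4785 m/s.
Stage 3: m₀ = 27,500 kg, m_f = 27,500 − 21,000 = 6,500 kg; Δv = 270×9.80665×ln(4.231) = 2647.8×1.4424 ≈ 3819 m/s.
Total Δv = 3993 + 4785 + 3819 = 12597 m/s.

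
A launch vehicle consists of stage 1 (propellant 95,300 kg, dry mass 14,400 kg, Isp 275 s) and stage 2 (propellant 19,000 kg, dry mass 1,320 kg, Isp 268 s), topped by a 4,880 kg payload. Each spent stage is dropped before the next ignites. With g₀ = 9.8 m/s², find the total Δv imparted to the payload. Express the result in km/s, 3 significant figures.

Δv ≈ 6.99 km/s

Ignition mass of stage 1 = 95,300+14,400 + 19,000+1,320 + 4,880 = 134,900 kg.
Stage 1: m₀ = 134,900 kg, m_f = 134,900 − 95,300 = 39,600 kg; Δv = 275×9.8×ln(3.407) = 2695.0×1.2257 ≈ 3303 m/s.
Stage 2: m₀ = 25,200 kg, m_f = 25,200 − 19,000 = 6,200 kg; Δv = 268×9.8×ln(4.065) = 2626.4×1.4023 ≈ 3683 m/s.
Total Δv = 3303 + 3683 = 6986 m/s.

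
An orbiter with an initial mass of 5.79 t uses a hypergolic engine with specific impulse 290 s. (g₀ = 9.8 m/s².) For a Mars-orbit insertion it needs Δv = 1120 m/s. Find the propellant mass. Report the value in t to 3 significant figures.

v_e = Isp · g₀ = 290 × 9.8 = 2842.0 m/s.
m₀/m_f = exp(Δv / v_e) = exp(1120 / 2842.0) = exp(0.3941) = 1.4830.
m_f = 5.79 / 1.4830 = 3.90425 t, so propellant = m₀ − m_f = 5.79 − 3.90425 = 1.88575 t.

propellant mass ≈ 1.89 t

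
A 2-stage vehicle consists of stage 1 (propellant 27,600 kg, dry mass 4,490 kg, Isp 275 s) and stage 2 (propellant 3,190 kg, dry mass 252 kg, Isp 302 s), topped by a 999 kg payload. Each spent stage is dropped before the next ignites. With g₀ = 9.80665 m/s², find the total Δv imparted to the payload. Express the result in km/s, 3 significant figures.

Ignition mass of stage 1 = 27,600+4,490 + 3,190+252 + 999 = 36,531 kg.
Stage 1: m₀ = 36,531 kg, m_f = 36,531 − 27,600 = 8,931 kg; Δv = 275×9.80665×ln(4.09) = 2696.8×1.4086 ≈ 3799 m/s.
Stage 2: m₀ = 4,441 kg, m_f = 4,441 − 3,190 = 1,251 kg; Δv = 302×9.80665×ln(3.55) = 2961.6×1.2669 ≈ 3752 m/s.
Total Δv = 3799 + 3752 = 7551 m/s.

Δv ≈ 7.55 km/s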